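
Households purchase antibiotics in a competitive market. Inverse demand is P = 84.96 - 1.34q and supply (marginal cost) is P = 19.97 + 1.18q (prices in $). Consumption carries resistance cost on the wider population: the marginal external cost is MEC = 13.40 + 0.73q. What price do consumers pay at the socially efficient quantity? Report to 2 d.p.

Social marginal benefit = demand − MEC = 71.56 - 2.07q.
Set SMB = MC: 71.56 - 2.07q = 19.97 + 1.18q → q* = 15.8738.
Consumer price on the demand curve at q*: 84.96 − 1.34×15.8738 = 63.6891.

P = $63.69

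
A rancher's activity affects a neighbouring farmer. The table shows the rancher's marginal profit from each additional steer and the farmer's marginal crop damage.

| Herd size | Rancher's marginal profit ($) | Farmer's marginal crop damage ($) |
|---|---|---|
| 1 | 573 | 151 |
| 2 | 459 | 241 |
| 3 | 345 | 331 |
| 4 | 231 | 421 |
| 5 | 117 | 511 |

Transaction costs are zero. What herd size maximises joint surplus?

Bargaining reaches the level where marginal profit last exceeds marginal crop damage.
That holds through level 3 (345 ≥ 331) but not at 4 (231 < 421).

3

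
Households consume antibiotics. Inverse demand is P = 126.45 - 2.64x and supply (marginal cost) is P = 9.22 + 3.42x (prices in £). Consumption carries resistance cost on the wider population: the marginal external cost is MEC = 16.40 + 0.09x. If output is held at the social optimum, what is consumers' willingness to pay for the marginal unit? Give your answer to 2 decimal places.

P = £83.17

Social marginal benefit = demand − MEC = 110.05 - 2.73x.
Set SMB = MC: 110.05 - 2.73x = 9.22 + 3.42x → x* = 16.3951.
Consumer price on the demand curve at x*: 126.45 − 2.64×16.3951 = 83.1669.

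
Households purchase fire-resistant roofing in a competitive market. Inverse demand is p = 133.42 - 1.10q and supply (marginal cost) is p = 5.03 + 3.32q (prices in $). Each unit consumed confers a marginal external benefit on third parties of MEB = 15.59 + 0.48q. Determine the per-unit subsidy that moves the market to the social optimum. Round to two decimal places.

subsidy = $33.13 per unit

Social marginal benefit = demand + MEB = 149.01 - 0.62q.
Set SMB = MC: 149.01 - 0.62q = 5.03 + 3.32q → q* = 36.5431.
The Pigouvian subsidy equals MEB at q*: 15.59 + 0.48×36.5431 = 33.1307.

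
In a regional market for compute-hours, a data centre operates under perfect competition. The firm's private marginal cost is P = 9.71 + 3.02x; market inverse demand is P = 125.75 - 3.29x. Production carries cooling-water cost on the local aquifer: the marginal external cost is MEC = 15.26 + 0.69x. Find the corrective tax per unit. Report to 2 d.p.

Social marginal cost = private MC + MEC = 24.97 + 3.71x.
Set SMC = demand: 24.97 + 3.71x = 125.75 - 3.29x → x* = 14.3971.
The Pigouvian tax equals MEC at x*: 15.26 + 0.69×14.3971 = 25.1940.

tax = 25.19 per unit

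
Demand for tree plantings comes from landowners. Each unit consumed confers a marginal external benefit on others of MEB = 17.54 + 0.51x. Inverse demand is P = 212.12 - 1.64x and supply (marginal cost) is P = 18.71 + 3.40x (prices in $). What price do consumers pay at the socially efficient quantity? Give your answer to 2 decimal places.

P = $135.75

Social marginal benefit = demand + MEB = 229.66 - 1.13x.
Set SMB = MC: 229.66 - 1.13x = 18.71 + 3.40x → x* = 46.5673.
Consumer price on the demand curve at x*: 212.12 − 1.64×46.5673 = 135.7496.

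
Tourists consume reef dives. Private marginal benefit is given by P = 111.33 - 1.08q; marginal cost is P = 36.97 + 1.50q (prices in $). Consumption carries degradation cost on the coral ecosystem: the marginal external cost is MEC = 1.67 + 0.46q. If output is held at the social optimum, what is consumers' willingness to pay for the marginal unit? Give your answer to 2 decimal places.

Social marginal benefit = demand − MEC = 109.66 - 1.54q.
Set SMB = MC: 109.66 - 1.54q = 36.97 + 1.50q → q* = 23.9112.
Consumer price on the demand curve at q*: 111.33 − 1.08×23.9112 = 85.5059.

P = $85.51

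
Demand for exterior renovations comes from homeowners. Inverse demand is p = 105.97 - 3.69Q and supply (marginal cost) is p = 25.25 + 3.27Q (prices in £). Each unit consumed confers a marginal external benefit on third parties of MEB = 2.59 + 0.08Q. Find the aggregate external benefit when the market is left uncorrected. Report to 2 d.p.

Market equilibrium (private): 25.25 + 3.27Q = 105.97 - 3.69Q → Q_m = 11.5977.
Total external benefit = ∫₀^{Q_m} (2.59 + 0.08Q) dQ = 2.59×11.5977 + ½×0.08×11.5977² = 35.4183.

£35.42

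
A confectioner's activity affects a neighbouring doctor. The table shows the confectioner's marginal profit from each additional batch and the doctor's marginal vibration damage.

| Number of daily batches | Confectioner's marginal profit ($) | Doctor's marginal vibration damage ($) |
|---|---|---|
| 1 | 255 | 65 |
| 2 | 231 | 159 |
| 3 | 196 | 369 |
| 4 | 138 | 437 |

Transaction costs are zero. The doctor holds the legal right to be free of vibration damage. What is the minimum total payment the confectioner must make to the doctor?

$224

Efficient level: marginal profit ≥ marginal vibration damage through level 2, so k* = 2.
With the doctor holding the right, the confectioner must at least compensate total damage at k*: 65 + 159 = 224.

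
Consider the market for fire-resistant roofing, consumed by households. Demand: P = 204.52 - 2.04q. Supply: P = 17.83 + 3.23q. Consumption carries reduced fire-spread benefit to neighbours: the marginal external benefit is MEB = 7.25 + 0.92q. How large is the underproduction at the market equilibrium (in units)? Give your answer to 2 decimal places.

9.16 units

Market equilibrium (private): 17.83 + 3.23q = 204.52 - 2.04q → q_m = 35.4250.
Social marginal benefit = demand + MEB = 211.77 - 1.12q.
Set SMB = MC: 211.77 - 1.12q = 17.83 + 3.23q → q* = 44.5839.
Gap = |35.4250 − 44.5839| = 9.1589.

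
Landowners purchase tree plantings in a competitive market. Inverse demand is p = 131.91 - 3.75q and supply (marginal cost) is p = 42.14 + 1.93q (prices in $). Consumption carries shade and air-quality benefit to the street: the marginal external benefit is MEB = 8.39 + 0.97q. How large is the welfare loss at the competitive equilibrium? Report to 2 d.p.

DWL = $59.73

Market equilibrium (private): 42.14 + 1.93q = 131.91 - 3.75q → q_m = 15.8046.
Social marginal benefit = demand + MEB = 140.30 - 2.78q.
Set SMB = MC: 140.30 - 2.78q = 42.14 + 1.93q → q* = 20.8408.
The welfare-loss triangle has base |q_m − q*| and height MEB(q_m) (the vertical gap between SMB and MC is zero at q* and MEB at q_m).
DWL = ½ × 5.0362 × 23.7204 = 59.7303.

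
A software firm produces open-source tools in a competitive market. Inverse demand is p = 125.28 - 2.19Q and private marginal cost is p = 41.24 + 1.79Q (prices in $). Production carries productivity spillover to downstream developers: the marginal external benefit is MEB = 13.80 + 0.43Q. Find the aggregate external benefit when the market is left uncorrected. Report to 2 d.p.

$387.26

Market equilibrium (private): 41.24 + 1.79Q = 125.28 - 2.19Q → Q_m = 21.1156.
Total external benefit = ∫₀^{Q_m} (13.80 + 0.43Q) dQ = 13.80×21.1156 + ½×0.43×21.1156² = 387.2570.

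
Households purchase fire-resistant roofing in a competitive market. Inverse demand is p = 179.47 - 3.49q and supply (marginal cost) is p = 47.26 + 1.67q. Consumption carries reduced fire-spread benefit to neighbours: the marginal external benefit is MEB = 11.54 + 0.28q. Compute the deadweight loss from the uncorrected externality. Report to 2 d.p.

DWL = 35.88

Market equilibrium (private): 47.26 + 1.67q = 179.47 - 3.49q → q_m = 25.6221.
Social marginal benefit = demand + MEB = 191.01 - 3.21q.
Set SMB = MC: 191.01 - 3.21q = 47.26 + 1.67q → q* = 29.4570.
Between q* and q_m the wedge SMB − MC runs linearly from 0 to MEB(q_m), so the loss is a triangle.
DWL = ½ × 3.8349 × 18.7142 = 35.8835.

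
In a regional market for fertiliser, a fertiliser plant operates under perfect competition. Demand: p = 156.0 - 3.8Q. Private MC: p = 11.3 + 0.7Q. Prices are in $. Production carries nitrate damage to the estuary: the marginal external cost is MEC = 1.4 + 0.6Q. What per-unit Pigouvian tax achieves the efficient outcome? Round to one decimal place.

Social marginal cost = private MC + MEC = 12.7 + 1.3Q.
Set SMC = demand: 12.7 + 1.3Q = 156.0 - 3.8Q → Q* = 28.0980.
The Pigouvian tax equals MEC at Q*: 1.4 + 0.6×28.0980 = 18.2588.

tax = $18.3 per unit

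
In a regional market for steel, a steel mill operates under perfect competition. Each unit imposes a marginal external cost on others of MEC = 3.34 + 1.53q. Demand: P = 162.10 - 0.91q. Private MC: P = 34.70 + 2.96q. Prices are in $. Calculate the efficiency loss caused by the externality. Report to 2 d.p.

DWL = $267.08

Market equilibrium (private): 34.70 + 2.96q = 162.10 - 0.91q → q_m = 32.9199.
Social marginal cost = private MC + MEC = 38.04 + 4.49q.
Set SMC = demand: 38.04 + 4.49q = 162.10 - 0.91q → q* = 22.9741.
The welfare-loss triangle has base |q_m − q*| and height MEC(q_m) (the vertical gap between SMC and demand is zero at q* and MEC at q_m).
DWL = ½ × 9.9458 × 53.7074 = 267.0815.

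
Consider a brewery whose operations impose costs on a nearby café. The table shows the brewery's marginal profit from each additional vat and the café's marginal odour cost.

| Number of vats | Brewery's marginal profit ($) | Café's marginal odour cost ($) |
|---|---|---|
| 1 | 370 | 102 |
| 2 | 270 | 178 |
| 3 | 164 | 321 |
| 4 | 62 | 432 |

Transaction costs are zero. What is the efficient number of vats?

2

Bargaining reaches the level where marginal profit last exceeds marginal odour cost.
That holds through level 2 (270 ≥ 178) but not at 3 (164 < 321).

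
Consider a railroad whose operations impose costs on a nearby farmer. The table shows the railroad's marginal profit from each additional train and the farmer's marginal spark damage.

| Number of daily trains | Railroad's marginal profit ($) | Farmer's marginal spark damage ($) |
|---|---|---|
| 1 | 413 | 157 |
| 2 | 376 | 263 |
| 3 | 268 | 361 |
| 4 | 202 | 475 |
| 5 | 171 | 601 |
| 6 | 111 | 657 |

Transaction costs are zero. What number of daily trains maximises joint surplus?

2

Bargaining reaches the level where marginal profit last exceeds marginal spark damage.
That holds through level 2 (376 ≥ 263) but not at 3 (268 < 361).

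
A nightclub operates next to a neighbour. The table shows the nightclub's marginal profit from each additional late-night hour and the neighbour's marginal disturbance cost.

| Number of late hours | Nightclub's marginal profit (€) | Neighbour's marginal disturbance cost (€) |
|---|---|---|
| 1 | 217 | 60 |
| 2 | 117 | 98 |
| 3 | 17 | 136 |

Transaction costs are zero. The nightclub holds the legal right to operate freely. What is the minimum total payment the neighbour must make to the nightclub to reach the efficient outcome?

Left alone the nightclub would choose level 3 (marginal profit stays positive).
Efficient level: k* = 2 (marginal profit ≥ marginal disturbance cost through 2).
The neighbour must at least cover the nightclub's forgone profit from cutting 3→2: 17 = 17.

€17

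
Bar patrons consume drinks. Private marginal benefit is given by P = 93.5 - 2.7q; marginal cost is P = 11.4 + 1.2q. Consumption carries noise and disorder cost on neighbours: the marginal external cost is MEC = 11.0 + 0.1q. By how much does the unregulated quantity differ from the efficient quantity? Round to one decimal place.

Market equilibrium (private): 11.4 + 1.2q = 93.5 - 2.7q → q_m = 21.0513.
Social marginal benefit = demand − MEC = 82.5 - 2.8q.
Set SMB = MC: 82.5 - 2.8q = 11.4 + 1.2q → q* = 17.7750.
Gap = |21.0513 − 17.7750| = 3.2763.

3.3 units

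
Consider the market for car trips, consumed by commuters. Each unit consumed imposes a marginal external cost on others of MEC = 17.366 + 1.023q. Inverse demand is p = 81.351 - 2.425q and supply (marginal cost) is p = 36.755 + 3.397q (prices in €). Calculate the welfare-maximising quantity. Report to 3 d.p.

q* = 3.978

Social marginal benefit = demand − MEC = 63.985 - 3.448q.
Set SMB = MC: 63.985 - 3.448q = 36.755 + 3.397q → q* = 3.9781.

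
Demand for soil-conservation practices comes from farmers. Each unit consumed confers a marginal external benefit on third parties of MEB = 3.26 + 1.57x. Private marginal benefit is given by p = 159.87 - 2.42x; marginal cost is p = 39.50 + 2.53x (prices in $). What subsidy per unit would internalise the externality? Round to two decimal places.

Social marginal benefit = demand + MEB = 163.13 - 0.85x.
Set SMB = MC: 163.13 - 0.85x = 39.50 + 2.53x → x* = 36.5769.
The Pigouvian subsidy equals MEB at x*: 3.26 + 1.57×36.5769 = 60.6857.

subsidy = $60.69 per unit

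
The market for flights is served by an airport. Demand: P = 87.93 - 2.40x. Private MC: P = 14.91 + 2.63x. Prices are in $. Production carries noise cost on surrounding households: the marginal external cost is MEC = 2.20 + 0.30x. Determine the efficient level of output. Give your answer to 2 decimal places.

Social marginal cost = private MC + MEC = 17.11 + 2.93x.
Set SMC = demand: 17.11 + 2.93x = 87.93 - 2.40x → x* = 13.2871.

x* = 13.29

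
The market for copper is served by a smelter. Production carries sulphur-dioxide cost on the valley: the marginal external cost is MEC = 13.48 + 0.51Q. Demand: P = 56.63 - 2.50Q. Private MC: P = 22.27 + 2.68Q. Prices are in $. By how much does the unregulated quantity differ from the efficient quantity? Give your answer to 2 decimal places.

Market equilibrium (private): 22.27 + 2.68Q = 56.63 - 2.50Q → Q_m = 6.6332.
Social marginal cost = private MC + MEC = 35.75 + 3.19Q.
Set SMC = demand: 35.75 + 3.19Q = 56.63 - 2.50Q → Q* = 3.6696.
Gap = |6.6332 − 3.6696| = 2.9636.

2.96 units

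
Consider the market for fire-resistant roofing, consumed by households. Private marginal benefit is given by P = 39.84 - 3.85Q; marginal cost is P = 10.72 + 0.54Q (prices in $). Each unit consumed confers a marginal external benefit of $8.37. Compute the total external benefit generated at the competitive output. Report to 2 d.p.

$55.52

Market equilibrium (private): 10.72 + 0.54Q = 39.84 - 3.85Q → Q_m = 6.6333.
Total external benefit = MEB × Q_m = 8.37 × 6.6333 = 55.5207.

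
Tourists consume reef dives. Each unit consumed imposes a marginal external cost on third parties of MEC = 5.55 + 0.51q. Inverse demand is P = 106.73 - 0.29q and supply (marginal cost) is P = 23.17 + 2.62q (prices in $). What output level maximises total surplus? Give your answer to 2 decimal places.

q* = 22.81

Social marginal benefit = demand − MEC = 101.18 - 0.80q.
Set SMB = MC: 101.18 - 0.80q = 23.17 + 2.62q → q* = 22.8099.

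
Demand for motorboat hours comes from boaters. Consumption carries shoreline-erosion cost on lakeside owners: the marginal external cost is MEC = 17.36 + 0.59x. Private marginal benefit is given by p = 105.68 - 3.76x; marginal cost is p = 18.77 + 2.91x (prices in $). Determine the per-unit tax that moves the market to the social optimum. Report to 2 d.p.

tax = $23.01 per unit

Social marginal benefit = demand − MEC = 88.32 - 4.35x.
Set SMB = MC: 88.32 - 4.35x = 18.77 + 2.91x → x* = 9.5799.
The Pigouvian tax equals MEC at x*: 17.36 + 0.59×9.5799 = 23.0121.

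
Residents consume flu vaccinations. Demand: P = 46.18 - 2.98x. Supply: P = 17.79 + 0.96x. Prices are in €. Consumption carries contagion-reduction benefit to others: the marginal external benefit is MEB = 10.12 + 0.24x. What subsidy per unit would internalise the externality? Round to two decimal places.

subsidy = €12.62 per unit

Social marginal benefit = demand + MEB = 56.30 - 2.74x.
Set SMB = MC: 56.30 - 2.74x = 17.79 + 0.96x → x* = 10.4081.
The Pigouvian subsidy equals MEB at x*: 10.12 + 0.24×10.4081 = 12.6179.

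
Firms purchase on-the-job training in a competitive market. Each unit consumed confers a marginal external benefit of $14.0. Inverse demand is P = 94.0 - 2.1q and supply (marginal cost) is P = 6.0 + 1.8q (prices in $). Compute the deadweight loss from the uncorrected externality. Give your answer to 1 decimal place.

DWL = $25.1

Market equilibrium (private): 6.0 + 1.8q = 94.0 - 2.1q → q_m = 22.5641.
Social marginal benefit = demand + MEB = 108.0 - 2.1q.
Set SMB = MC: 108.0 - 2.1q = 6.0 + 1.8q → q* = 26.1538.
Height of the DWL triangle at q_m is SMB(q_m) − MC(q_m) = MEB(q_m) = 14.0000.
DWL = ½ × 3.5897 × 14.0000 = 25.1279.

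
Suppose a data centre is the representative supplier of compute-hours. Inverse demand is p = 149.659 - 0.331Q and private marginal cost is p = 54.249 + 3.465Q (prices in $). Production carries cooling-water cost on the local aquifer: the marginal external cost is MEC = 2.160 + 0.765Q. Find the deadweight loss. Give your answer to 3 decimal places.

DWL = $50.147

Market equilibrium (private): 54.249 + 3.465Q = 149.659 - 0.331Q → Q_m = 25.1344.
Social marginal cost = private MC + MEC = 56.409 + 4.230Q.
Set SMC = demand: 56.409 + 4.230Q = 149.659 - 0.331Q → Q* = 20.4451.
The loss is the area between SMC and demand from Q* to Q_m; with linear curves that's a triangle of height MEC(Q_m).
DWL = ½ × 4.6893 × 21.3878 = 50.1469.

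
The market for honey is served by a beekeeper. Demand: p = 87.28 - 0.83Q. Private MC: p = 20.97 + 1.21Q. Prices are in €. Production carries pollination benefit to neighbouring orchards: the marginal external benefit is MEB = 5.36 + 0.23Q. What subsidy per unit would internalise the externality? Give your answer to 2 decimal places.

subsidy = €14.47 per unit

Social marginal cost = private MC − MEB = 15.61 + 0.98Q.
Set SMC = demand: 15.61 + 0.98Q = 87.28 - 0.83Q → Q* = 39.5967.
The Pigouvian subsidy equals MEB at Q*: 5.36 + 0.23×39.5967 = 14.4672.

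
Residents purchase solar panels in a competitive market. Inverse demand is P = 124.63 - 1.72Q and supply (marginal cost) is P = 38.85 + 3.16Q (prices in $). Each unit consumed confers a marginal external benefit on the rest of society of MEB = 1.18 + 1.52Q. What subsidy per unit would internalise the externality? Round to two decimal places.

subsidy = $40.52 per unit

Social marginal benefit = demand + MEB = 125.81 - 0.20Q.
Set SMB = MC: 125.81 - 0.20Q = 38.85 + 3.16Q → Q* = 25.8810.
The Pigouvian subsidy equals MEB at Q*: 1.18 + 1.52×25.8810 = 40.5191.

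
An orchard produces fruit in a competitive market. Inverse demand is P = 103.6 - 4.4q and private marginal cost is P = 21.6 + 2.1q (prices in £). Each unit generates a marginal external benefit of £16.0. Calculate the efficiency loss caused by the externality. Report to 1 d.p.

DWL = £19.7

Market equilibrium (private): 21.6 + 2.1q = 103.6 - 4.4q → q_m = 12.6154.
Social marginal cost = private MC − MEB = 5.6 + 2.1q.
Set SMC = demand: 5.6 + 2.1q = 103.6 - 4.4q → q* = 15.0769.
The loss is the area between SMC and demand from q* to q_m; with linear curves that's a triangle of height MEB(q_m).
DWL = ½ × 2.4615 × 16.0000 = 19.6920.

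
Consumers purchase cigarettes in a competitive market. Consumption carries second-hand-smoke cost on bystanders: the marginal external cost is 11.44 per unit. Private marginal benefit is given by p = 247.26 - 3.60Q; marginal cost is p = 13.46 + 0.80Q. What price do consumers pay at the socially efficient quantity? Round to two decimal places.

Social marginal benefit = demand − MEC = 235.82 - 3.60Q.
Set SMB = MC: 235.82 - 3.60Q = 13.46 + 0.80Q → Q* = 50.5364.
Consumer price on the demand curve at Q*: 247.26 − 3.60×50.5364 = 65.3290.

P = 65.33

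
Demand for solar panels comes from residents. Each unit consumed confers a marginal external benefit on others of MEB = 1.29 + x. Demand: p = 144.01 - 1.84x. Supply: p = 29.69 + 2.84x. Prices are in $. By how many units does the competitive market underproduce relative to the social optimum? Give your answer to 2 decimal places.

6.99 units

Market equilibrium (private): 29.69 + 2.84x = 144.01 - 1.84x → x_m = 24.4274.
Social marginal benefit = demand + MEB = 145.30 - 0.84x.
Set SMB = MC: 145.30 - 0.84x = 29.69 + 2.84x → x* = 31.4158.
Gap = |24.4274 − 31.4158| = 6.9884.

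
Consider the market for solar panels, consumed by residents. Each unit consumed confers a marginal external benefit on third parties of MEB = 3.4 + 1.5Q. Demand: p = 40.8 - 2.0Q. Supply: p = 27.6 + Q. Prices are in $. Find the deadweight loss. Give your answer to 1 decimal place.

Market equilibrium (private): 27.6 + Q = 40.8 - 2.0Q → Q_m = 4.4000.
Social marginal benefit = demand + MEB = 44.2 - 0.5Q.
Set SMB = MC: 44.2 - 0.5Q = 27.6 + Q → Q* = 11.0667.
Height of the DWL triangle at Q_m is SMB(Q_m) − MC(Q_m) = MEB(Q_m) = 10.0000.
DWL = ½ × 6.6667 × 10.0000 = 33.3335.

DWL = $33.3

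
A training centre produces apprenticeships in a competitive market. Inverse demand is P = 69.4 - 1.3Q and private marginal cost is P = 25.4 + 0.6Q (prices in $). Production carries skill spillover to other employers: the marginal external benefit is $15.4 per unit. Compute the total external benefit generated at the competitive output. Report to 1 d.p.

Market equilibrium (private): 25.4 + 0.6Q = 69.4 - 1.3Q → Q_m = 23.1579.
Total external benefit = MEB × Q_m = 15.4 × 23.1579 = 356.6317.

$356.6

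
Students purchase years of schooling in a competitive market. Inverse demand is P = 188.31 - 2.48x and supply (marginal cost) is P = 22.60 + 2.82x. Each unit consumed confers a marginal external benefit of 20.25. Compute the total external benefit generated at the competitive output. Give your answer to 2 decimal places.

633.14

Market equilibrium (private): 22.60 + 2.82x = 188.31 - 2.48x → x_m = 31.2660.
Total external benefit = MEB × x_m = 20.25 × 31.2660 = 633.1365.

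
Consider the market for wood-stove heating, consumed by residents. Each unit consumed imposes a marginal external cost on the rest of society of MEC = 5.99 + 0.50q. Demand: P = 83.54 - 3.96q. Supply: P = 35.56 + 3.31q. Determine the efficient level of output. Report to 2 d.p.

Social marginal benefit = demand − MEC = 77.55 - 4.46q.
Set SMB = MC: 77.55 - 4.46q = 35.56 + 3.31q → q* = 5.4041.

q* = 5.40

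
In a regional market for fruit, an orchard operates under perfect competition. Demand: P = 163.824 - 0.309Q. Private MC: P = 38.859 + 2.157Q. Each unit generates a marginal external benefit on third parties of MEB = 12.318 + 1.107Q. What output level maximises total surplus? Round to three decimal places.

Social marginal cost = private MC − MEB = 26.541 + 1.050Q.
Set SMC = demand: 26.541 + 1.050Q = 163.824 - 0.309Q → Q* = 101.0177.

Q* = 101.018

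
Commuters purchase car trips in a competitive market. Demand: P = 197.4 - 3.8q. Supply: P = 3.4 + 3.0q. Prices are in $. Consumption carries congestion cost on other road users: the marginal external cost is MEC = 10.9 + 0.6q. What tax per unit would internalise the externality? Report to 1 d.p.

Social marginal benefit = demand − MEC = 186.5 - 4.4q.
Set SMB = MC: 186.5 - 4.4q = 3.4 + 3.0q → q* = 24.7432.
The Pigouvian tax equals MEC at q*: 10.9 + 0.6×24.7432 = 25.7459.

tax = $25.7 per unit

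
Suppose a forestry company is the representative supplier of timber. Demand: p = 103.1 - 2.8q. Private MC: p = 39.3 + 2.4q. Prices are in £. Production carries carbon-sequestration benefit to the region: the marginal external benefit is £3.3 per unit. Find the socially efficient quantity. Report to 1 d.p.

Social marginal cost = private MC − MEB = 36.0 + 2.4q.
Set SMC = demand: 36.0 + 2.4q = 103.1 - 2.8q → q* = 12.9038.

q* = 12.9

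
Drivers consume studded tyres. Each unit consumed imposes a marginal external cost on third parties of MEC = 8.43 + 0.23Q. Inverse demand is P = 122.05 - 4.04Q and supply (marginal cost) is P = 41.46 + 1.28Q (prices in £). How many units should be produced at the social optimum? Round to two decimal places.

Q* = 13.00

Social marginal benefit = demand − MEC = 113.62 - 4.27Q.
Set SMB = MC: 113.62 - 4.27Q = 41.46 + 1.28Q → Q* = 13.0018.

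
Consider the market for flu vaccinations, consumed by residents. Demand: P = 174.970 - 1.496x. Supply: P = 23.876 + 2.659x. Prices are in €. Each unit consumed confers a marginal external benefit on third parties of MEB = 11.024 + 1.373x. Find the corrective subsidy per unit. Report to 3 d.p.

subsidy = €91.034 per unit

Social marginal benefit = demand + MEB = 185.994 - 0.123x.
Set SMB = MC: 185.994 - 0.123x = 23.876 + 2.659x → x* = 58.2739.
The Pigouvian subsidy equals MEB at x*: 11.024 + 1.373×58.2739 = 91.0341.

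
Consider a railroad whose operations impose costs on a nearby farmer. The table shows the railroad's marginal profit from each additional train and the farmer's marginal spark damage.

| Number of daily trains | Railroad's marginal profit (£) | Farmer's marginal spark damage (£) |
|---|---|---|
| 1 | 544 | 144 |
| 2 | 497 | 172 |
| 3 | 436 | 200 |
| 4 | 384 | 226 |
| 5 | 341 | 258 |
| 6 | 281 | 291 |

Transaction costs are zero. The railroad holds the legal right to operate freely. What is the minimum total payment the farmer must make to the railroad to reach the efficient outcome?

Left alone the railroad would choose level 6 (marginal profit stays positive).
Efficient level: k* = 5 (marginal profit ≥ marginal spark damage through 5).
The farmer must at least cover the railroad's forgone profit from cutting 6→5: 281 = 281.

£281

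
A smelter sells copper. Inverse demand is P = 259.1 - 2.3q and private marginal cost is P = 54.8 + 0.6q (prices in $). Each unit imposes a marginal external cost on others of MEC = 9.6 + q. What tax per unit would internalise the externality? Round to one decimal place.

Social marginal cost = private MC + MEC = 64.4 + 1.6q.
Set SMC = demand: 64.4 + 1.6q = 259.1 - 2.3q → q* = 49.9231.
The Pigouvian tax equals MEC at q*: 9.6 + 1.0×49.9231 = 59.5231.

tax = $59.5 per unit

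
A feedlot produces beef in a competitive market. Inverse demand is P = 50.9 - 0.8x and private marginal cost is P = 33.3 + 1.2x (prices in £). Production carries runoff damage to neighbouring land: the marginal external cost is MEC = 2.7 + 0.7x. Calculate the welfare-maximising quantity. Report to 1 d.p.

x* = 5.5

Social marginal cost = private MC + MEC = 36.0 + 1.9x.
Set SMC = demand: 36.0 + 1.9x = 50.9 - 0.8x → x* = 5.5185.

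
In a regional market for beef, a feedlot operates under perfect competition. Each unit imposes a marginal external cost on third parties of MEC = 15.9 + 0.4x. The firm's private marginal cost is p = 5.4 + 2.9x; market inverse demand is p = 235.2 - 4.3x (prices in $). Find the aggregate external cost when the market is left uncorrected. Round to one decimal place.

$711.2

Market equilibrium (private): 5.4 + 2.9x = 235.2 - 4.3x → x_m = 31.9167.
Total external cost = ∫₀^{x_m} (15.9 + 0.4x) dx = 15.9×31.9167 + ½×0.4×31.9167² = 711.2107.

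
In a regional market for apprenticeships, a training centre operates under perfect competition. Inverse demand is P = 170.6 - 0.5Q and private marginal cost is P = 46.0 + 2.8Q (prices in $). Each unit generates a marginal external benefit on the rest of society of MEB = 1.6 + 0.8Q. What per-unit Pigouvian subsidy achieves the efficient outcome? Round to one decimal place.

subsidy = $42.0 per unit

Social marginal cost = private MC − MEB = 44.4 + 2.0Q.
Set SMC = demand: 44.4 + 2.0Q = 170.6 - 0.5Q → Q* = 50.4800.
The Pigouvian subsidy equals MEB at Q*: 1.6 + 0.8×50.4800 = 41.9840.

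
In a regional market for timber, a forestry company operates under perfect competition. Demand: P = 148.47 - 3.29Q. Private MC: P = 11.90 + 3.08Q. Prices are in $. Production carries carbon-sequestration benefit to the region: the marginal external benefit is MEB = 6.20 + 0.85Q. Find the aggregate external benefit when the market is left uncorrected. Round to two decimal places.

Market equilibrium (private): 11.90 + 3.08Q = 148.47 - 3.29Q → Q_m = 21.4396.
Total external benefit = ∫₀^{Q_m} (6.20 + 0.85Q) dQ = 6.20×21.4396 + ½×0.85×21.4396² = 328.2795.

$328.28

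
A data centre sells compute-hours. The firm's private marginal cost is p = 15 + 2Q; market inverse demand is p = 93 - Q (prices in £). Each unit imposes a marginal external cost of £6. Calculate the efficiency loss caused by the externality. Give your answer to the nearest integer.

Market equilibrium (private): 15 + 2Q = 93 - Q → Q_m = 26.0000.
Social marginal cost = private MC + MEC = 21 + 2Q.
Set SMC = demand: 21 + 2Q = 93 - Q → Q* = 24.0000.
Height of the DWL triangle at Q_m is SMC(Q_m) − demand(Q_m) = MEC(Q_m) = 6.0000.
DWL = ½ × 2.0000 × 6.0000 = 6.0000.

DWL = £6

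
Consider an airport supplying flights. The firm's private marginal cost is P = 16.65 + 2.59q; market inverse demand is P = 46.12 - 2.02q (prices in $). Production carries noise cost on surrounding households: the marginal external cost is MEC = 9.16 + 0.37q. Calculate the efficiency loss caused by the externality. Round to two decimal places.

DWL = $13.34

Market equilibrium (private): 16.65 + 2.59q = 46.12 - 2.02q → q_m = 6.3926.
Social marginal cost = private MC + MEC = 25.81 + 2.96q.
Set SMC = demand: 25.81 + 2.96q = 46.12 - 2.02q → q* = 4.0783.
Height of the DWL triangle at q_m is SMC(q_m) − demand(q_m) = MEC(q_m) = 11.5253.
DWL = ½ × 2.3143 × 11.5253 = 13.3365.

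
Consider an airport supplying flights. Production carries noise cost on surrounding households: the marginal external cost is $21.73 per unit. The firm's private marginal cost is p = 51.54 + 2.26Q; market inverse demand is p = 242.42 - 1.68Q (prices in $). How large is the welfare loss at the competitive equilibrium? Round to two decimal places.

Market equilibrium (private): 51.54 + 2.26Q = 242.42 - 1.68Q → Q_m = 48.4467.
Social marginal cost = private MC + MEC = 73.27 + 2.26Q.
Set SMC = demand: 73.27 + 2.26Q = 242.42 - 1.68Q → Q* = 42.9315.
Between Q* and Q_m the wedge SMC − demand runs linearly from 0 to MEC(Q_m), so the loss is a triangle.
DWL = ½ × 5.5152 × 21.7300 = 59.9226.

DWL = $59.92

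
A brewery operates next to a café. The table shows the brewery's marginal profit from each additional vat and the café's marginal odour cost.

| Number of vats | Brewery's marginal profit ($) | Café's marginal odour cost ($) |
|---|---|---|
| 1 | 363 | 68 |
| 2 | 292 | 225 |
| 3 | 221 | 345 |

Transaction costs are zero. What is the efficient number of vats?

Bargaining reaches the level where marginal profit last exceeds marginal odour cost.
That holds through level 2 (292 ≥ 225) but not at 3 (221 < 345).

2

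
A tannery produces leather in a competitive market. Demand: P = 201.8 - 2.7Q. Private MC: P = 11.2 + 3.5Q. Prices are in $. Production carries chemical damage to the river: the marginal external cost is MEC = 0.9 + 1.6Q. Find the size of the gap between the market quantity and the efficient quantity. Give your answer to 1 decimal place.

Market equilibrium (private): 11.2 + 3.5Q = 201.8 - 2.7Q → Q_m = 30.7419.
Social marginal cost = private MC + MEC = 12.1 + 5.1Q.
Set SMC = demand: 12.1 + 5.1Q = 201.8 - 2.7Q → Q* = 24.3205.
Gap = |30.7419 − 24.3205| = 6.4214.

6.4 units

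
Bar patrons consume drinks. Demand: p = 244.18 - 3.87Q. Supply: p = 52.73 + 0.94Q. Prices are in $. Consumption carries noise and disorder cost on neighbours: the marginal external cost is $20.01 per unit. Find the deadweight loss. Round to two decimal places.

Market equilibrium (private): 52.73 + 0.94Q = 244.18 - 3.87Q → Q_m = 39.8025.
Social marginal benefit = demand − MEC = 224.17 - 3.87Q.
Set SMB = MC: 224.17 - 3.87Q = 52.73 + 0.94Q → Q* = 35.6424.
Between Q* and Q_m the wedge MC − SMB runs linearly from 0 to MEC(Q_m), so the loss is a triangle.
DWL = ½ × 4.1601 × 20.0100 = 41.6218.

DWL = $41.62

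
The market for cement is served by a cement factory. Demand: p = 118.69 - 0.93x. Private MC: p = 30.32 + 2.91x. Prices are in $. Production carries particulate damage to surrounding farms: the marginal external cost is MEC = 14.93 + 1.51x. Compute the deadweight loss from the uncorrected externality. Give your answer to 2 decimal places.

DWL = $230.66

Market equilibrium (private): 30.32 + 2.91x = 118.69 - 0.93x → x_m = 23.0130.
Social marginal cost = private MC + MEC = 45.25 + 4.42x.
Set SMC = demand: 45.25 + 4.42x = 118.69 - 0.93x → x* = 13.7271.
The welfare-loss triangle has base |x_m − x*| and height MEC(x_m) (the vertical gap between SMC and demand is zero at x* and MEC at x_m).
DWL = ½ × 9.2859 × 49.6797 = 230.6604.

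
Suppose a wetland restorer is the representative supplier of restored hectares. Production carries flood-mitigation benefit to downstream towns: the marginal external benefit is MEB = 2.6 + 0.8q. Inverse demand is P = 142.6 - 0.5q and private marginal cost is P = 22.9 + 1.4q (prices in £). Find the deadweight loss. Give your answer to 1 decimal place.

DWL = £1276.8

Market equilibrium (private): 22.9 + 1.4q = 142.6 - 0.5q → q_m = 63.0000.
Social marginal cost = private MC − MEB = 20.3 + 0.6q.
Set SMC = demand: 20.3 + 0.6q = 142.6 - 0.5q → q* = 111.1818.
The welfare-loss triangle has base |q_m − q*| and height MEB(q_m) (the vertical gap between SMC and demand is zero at q* and MEB at q_m).
DWL = ½ × 48.1818 × 53.0000 = 1276.8177.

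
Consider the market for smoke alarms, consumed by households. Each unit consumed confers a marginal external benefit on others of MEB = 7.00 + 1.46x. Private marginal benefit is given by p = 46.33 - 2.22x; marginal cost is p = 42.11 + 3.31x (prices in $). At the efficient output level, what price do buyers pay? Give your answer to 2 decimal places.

Social marginal benefit = demand + MEB = 53.33 - 0.76x.
Set SMB = MC: 53.33 - 0.76x = 42.11 + 3.31x → x* = 2.7568.
Consumer price on the demand curve at x*: 46.33 − 2.22×2.7568 = 40.2099.

P = $40.21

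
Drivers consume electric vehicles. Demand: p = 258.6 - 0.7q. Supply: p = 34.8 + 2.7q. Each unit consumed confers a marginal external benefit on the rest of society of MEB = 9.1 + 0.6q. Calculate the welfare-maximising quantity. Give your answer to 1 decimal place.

Social marginal benefit = demand + MEB = 267.7 - 0.1q.
Set SMB = MC: 267.7 - 0.1q = 34.8 + 2.7q → q* = 83.1786.

q* = 83.2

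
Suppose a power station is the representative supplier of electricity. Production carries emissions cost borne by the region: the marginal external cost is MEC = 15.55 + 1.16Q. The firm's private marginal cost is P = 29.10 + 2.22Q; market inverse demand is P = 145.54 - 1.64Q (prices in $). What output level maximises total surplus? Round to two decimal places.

Q* = 20.10

Social marginal cost = private MC + MEC = 44.65 + 3.38Q.
Set SMC = demand: 44.65 + 3.38Q = 145.54 - 1.64Q → Q* = 20.0976.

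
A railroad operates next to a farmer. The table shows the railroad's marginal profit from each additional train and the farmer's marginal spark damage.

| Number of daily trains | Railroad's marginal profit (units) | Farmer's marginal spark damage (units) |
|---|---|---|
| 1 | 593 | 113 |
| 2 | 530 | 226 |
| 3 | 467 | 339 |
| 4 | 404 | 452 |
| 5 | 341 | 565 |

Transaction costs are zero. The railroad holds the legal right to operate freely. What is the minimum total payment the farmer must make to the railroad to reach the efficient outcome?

Left alone the railroad would choose level 5 (marginal profit stays positive).
Efficient level: k* = 3 (marginal profit ≥ marginal spark damage through 3).
The farmer must at least cover the railroad's forgone profit from cutting 5→3: 404 + 341 = 745.

745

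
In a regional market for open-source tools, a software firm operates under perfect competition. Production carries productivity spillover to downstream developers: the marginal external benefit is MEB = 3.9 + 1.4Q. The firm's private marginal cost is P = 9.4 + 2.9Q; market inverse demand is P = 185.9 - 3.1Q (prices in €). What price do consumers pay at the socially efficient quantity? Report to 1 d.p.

Social marginal cost = private MC − MEB = 5.5 + 1.5Q.
Set SMC = demand: 5.5 + 1.5Q = 185.9 - 3.1Q → Q* = 39.2174.
Consumer price on the demand curve at Q*: 185.9 − 3.1×39.2174 = 64.3261.

P = €64.3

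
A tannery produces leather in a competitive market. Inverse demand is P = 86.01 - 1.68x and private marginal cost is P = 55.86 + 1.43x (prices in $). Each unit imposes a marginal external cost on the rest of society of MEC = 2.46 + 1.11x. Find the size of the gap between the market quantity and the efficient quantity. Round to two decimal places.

Market equilibrium (private): 55.86 + 1.43x = 86.01 - 1.68x → x_m = 9.6945.
Social marginal cost = private MC + MEC = 58.32 + 2.54x.
Set SMC = demand: 58.32 + 2.54x = 86.01 - 1.68x → x* = 6.5616.
Gap = |9.6945 − 6.5616| = 3.1329.

3.13 units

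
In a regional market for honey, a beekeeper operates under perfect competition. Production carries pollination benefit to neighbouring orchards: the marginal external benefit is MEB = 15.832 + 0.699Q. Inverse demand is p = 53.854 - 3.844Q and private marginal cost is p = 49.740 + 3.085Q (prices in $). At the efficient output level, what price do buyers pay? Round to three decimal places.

Social marginal cost = private MC − MEB = 33.908 + 2.386Q.
Set SMC = demand: 33.908 + 2.386Q = 53.854 - 3.844Q → Q* = 3.2016.
Consumer price on the demand curve at Q*: 53.854 − 3.844×3.2016 = 41.5470.

P = $41.547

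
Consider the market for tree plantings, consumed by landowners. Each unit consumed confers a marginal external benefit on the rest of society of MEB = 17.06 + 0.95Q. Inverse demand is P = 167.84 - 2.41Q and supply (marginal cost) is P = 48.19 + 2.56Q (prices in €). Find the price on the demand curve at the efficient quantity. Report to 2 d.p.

P = €85.88

Social marginal benefit = demand + MEB = 184.90 - 1.46Q.
Set SMB = MC: 184.90 - 1.46Q = 48.19 + 2.56Q → Q* = 34.0075.
Consumer price on the demand curve at Q*: 167.84 − 2.41×34.0075 = 85.8819.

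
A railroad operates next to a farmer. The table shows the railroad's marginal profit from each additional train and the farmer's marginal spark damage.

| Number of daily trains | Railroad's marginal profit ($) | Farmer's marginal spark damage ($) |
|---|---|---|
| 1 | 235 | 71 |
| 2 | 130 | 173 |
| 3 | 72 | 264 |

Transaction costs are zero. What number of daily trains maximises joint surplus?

1

Bargaining reaches the level where marginal profit last exceeds marginal spark damage.
That holds through level 1 (235 ≥ 71) but not at 2 (130 < 173).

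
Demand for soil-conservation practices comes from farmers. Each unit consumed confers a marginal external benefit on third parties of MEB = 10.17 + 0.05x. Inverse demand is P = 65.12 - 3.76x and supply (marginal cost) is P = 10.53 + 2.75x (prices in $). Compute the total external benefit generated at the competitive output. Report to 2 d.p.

$87.04

Market equilibrium (private): 10.53 + 2.75x = 65.12 - 3.76x → x_m = 8.3856.
Total external benefit = ∫₀^{x_m} (10.17 + 0.05x) dx = 10.17×8.3856 + ½×0.05×8.3856² = 87.0395.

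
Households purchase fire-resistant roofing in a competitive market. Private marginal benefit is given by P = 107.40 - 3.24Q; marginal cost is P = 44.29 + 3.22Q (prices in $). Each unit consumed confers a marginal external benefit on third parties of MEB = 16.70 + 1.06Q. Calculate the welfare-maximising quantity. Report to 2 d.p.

Q* = 14.78

Social marginal benefit = demand + MEB = 124.10 - 2.18Q.
Set SMB = MC: 124.10 - 2.18Q = 44.29 + 3.22Q → Q* = 14.7796.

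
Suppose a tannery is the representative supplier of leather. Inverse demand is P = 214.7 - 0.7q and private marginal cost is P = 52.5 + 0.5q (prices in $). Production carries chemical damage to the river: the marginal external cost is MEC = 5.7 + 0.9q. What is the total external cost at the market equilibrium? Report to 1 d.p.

Market equilibrium (private): 52.5 + 0.5q = 214.7 - 0.7q → q_m = 135.1667.
Total external cost = ∫₀^{q_m} (5.7 + 0.9q) dq = 5.7×135.1667 + ½×0.9×135.1667² = 8991.9667.

$8992.0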